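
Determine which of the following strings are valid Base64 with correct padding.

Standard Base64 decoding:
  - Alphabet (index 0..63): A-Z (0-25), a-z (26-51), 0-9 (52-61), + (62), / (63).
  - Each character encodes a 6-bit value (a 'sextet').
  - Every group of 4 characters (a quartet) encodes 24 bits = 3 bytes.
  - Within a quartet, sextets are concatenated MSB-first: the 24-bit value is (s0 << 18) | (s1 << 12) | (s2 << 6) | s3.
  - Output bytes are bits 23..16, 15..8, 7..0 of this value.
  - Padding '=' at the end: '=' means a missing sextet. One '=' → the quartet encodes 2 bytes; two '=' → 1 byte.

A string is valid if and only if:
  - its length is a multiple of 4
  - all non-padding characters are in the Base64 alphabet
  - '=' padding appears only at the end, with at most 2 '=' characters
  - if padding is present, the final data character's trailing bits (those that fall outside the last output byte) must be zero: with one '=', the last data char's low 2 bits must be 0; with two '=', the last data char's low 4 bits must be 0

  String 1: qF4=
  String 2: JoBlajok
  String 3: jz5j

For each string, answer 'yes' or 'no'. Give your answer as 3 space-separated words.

Answer: yes yes yes

Derivation:
String 1: 'qF4=' → valid
String 2: 'JoBlajok' → valid
String 3: 'jz5j' → valid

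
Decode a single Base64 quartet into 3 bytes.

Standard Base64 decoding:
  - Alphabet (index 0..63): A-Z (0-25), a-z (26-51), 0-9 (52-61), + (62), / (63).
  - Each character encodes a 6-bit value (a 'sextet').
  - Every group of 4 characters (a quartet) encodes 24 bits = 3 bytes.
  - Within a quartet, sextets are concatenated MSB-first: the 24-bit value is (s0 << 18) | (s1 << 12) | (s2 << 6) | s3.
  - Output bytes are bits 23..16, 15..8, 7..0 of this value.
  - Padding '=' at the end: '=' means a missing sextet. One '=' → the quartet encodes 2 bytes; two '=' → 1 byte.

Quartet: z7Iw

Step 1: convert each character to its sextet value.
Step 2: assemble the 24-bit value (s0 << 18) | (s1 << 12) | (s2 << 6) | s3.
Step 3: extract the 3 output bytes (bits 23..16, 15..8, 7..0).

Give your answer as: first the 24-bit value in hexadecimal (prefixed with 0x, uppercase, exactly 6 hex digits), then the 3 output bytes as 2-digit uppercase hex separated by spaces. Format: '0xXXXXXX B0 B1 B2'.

Answer: 0xCFB230 CF B2 30

Derivation:
Sextets: z=51, 7=59, I=8, w=48
24-bit: (51<<18) | (59<<12) | (8<<6) | 48
      = 0xCC0000 | 0x03B000 | 0x000200 | 0x000030
      = 0xCFB230
Bytes: (v>>16)&0xFF=CF, (v>>8)&0xFF=B2, v&0xFF=30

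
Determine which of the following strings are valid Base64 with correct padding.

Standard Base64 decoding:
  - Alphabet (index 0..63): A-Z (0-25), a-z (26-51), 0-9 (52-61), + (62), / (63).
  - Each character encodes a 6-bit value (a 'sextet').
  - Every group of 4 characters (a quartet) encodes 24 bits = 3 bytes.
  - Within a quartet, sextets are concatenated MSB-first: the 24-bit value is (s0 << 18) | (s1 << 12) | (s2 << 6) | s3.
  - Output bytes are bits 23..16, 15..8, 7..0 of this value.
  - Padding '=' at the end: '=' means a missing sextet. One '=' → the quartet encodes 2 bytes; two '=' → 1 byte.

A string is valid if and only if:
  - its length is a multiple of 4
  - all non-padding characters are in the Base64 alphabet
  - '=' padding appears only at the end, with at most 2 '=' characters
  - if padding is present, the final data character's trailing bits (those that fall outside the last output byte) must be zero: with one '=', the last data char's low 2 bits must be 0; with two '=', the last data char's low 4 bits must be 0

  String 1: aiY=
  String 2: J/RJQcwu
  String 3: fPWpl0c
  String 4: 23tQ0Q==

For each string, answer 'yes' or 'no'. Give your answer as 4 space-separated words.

Answer: yes yes no yes

Derivation:
String 1: 'aiY=' → valid
String 2: 'J/RJQcwu' → valid
String 3: 'fPWpl0c' → invalid (len=7 not mult of 4)
String 4: '23tQ0Q==' → valid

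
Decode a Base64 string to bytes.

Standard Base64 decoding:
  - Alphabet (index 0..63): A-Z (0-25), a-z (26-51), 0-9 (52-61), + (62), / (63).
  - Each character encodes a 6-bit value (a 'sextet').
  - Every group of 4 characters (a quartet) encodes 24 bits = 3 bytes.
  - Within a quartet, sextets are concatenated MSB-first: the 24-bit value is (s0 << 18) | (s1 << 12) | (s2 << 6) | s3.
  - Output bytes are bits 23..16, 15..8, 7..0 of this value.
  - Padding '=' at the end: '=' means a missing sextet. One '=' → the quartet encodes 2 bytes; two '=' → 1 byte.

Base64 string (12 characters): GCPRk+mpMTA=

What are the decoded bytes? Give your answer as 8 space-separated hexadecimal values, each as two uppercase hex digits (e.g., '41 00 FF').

Answer: 18 23 D1 93 E9 A9 31 30

Derivation:
After char 0 ('G'=6): chars_in_quartet=1 acc=0x6 bytes_emitted=0
After char 1 ('C'=2): chars_in_quartet=2 acc=0x182 bytes_emitted=0
After char 2 ('P'=15): chars_in_quartet=3 acc=0x608F bytes_emitted=0
After char 3 ('R'=17): chars_in_quartet=4 acc=0x1823D1 -> emit 18 23 D1, reset; bytes_emitted=3
After char 4 ('k'=36): chars_in_quartet=1 acc=0x24 bytes_emitted=3
After char 5 ('+'=62): chars_in_quartet=2 acc=0x93E bytes_emitted=3
After char 6 ('m'=38): chars_in_quartet=3 acc=0x24FA6 bytes_emitted=3
After char 7 ('p'=41): chars_in_quartet=4 acc=0x93E9A9 -> emit 93 E9 A9, reset; bytes_emitted=6
After char 8 ('M'=12): chars_in_quartet=1 acc=0xC bytes_emitted=6
After char 9 ('T'=19): chars_in_quartet=2 acc=0x313 bytes_emitted=6
After char 10 ('A'=0): chars_in_quartet=3 acc=0xC4C0 bytes_emitted=6
Padding '=': partial quartet acc=0xC4C0 -> emit 31 30; bytes_emitted=8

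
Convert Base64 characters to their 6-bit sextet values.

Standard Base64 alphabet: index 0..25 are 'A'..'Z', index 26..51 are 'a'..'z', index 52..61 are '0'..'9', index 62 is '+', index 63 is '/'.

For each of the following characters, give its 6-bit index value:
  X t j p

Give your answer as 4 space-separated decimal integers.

Answer: 23 45 35 41

Derivation:
'X': A..Z range, ord('X') − ord('A') = 23
't': a..z range, 26 + ord('t') − ord('a') = 45
'j': a..z range, 26 + ord('j') − ord('a') = 35
'p': a..z range, 26 + ord('p') − ord('a') = 41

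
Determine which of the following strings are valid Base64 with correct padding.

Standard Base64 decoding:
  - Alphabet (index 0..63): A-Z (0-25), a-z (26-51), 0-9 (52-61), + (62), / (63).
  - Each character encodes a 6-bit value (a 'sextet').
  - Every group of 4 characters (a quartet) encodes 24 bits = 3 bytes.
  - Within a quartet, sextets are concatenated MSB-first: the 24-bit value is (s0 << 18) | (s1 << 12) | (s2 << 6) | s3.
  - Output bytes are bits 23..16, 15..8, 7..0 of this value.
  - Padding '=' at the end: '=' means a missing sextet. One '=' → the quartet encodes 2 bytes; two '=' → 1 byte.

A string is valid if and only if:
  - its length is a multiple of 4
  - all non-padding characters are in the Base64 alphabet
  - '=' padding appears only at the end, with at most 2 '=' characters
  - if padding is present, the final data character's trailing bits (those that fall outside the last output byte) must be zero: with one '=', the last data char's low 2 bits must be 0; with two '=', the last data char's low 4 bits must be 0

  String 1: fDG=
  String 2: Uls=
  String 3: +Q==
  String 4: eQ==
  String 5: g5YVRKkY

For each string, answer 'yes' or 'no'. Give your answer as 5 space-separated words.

Answer: no yes yes yes yes

Derivation:
String 1: 'fDG=' → invalid (bad trailing bits)
String 2: 'Uls=' → valid
String 3: '+Q==' → valid
String 4: 'eQ==' → valid
String 5: 'g5YVRKkY' → valid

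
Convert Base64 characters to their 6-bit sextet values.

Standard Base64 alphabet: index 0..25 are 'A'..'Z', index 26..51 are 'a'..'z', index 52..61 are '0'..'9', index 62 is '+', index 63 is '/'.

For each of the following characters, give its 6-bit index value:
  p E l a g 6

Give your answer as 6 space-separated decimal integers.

'p': a..z range, 26 + ord('p') − ord('a') = 41
'E': A..Z range, ord('E') − ord('A') = 4
'l': a..z range, 26 + ord('l') − ord('a') = 37
'a': a..z range, 26 + ord('a') − ord('a') = 26
'g': a..z range, 26 + ord('g') − ord('a') = 32
'6': 0..9 range, 52 + ord('6') − ord('0') = 58

Answer: 41 4 37 26 32 58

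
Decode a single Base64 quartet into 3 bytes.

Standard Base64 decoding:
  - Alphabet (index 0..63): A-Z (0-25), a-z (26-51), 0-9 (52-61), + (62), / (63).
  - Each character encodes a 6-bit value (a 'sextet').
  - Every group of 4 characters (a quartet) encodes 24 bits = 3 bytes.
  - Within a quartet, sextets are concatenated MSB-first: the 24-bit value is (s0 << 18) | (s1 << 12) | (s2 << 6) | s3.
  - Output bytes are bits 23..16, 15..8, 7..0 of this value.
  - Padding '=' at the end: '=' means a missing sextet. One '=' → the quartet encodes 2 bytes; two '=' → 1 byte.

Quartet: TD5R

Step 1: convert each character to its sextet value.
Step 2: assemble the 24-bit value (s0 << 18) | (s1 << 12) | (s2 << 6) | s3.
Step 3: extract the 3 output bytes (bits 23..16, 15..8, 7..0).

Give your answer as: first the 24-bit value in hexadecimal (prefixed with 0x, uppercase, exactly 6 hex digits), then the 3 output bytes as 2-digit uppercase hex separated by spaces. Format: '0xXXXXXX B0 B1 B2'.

Answer: 0x4C3E51 4C 3E 51

Derivation:
Sextets: T=19, D=3, 5=57, R=17
24-bit: (19<<18) | (3<<12) | (57<<6) | 17
      = 0x4C0000 | 0x003000 | 0x000E40 | 0x000011
      = 0x4C3E51
Bytes: (v>>16)&0xFF=4C, (v>>8)&0xFF=3E, v&0xFF=51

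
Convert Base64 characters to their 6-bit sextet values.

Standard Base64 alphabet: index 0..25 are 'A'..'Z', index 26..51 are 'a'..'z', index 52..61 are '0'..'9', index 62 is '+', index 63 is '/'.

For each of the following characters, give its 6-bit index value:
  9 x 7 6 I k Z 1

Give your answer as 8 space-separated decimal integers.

'9': 0..9 range, 52 + ord('9') − ord('0') = 61
'x': a..z range, 26 + ord('x') − ord('a') = 49
'7': 0..9 range, 52 + ord('7') − ord('0') = 59
'6': 0..9 range, 52 + ord('6') − ord('0') = 58
'I': A..Z range, ord('I') − ord('A') = 8
'k': a..z range, 26 + ord('k') − ord('a') = 36
'Z': A..Z range, ord('Z') − ord('A') = 25
'1': 0..9 range, 52 + ord('1') − ord('0') = 53

Answer: 61 49 59 58 8 36 25 53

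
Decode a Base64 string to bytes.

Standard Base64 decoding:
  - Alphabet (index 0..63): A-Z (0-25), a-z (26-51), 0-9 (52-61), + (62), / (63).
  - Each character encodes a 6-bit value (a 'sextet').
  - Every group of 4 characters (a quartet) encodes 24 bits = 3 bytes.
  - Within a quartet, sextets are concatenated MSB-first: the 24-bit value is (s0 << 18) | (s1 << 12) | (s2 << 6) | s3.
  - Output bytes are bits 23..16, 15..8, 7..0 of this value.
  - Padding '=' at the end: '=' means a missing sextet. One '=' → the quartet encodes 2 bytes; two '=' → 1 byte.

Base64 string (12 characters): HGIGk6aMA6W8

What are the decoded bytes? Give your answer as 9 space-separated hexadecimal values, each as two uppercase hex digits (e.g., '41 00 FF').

After char 0 ('H'=7): chars_in_quartet=1 acc=0x7 bytes_emitted=0
After char 1 ('G'=6): chars_in_quartet=2 acc=0x1C6 bytes_emitted=0
After char 2 ('I'=8): chars_in_quartet=3 acc=0x7188 bytes_emitted=0
After char 3 ('G'=6): chars_in_quartet=4 acc=0x1C6206 -> emit 1C 62 06, reset; bytes_emitted=3
After char 4 ('k'=36): chars_in_quartet=1 acc=0x24 bytes_emitted=3
After char 5 ('6'=58): chars_in_quartet=2 acc=0x93A bytes_emitted=3
After char 6 ('a'=26): chars_in_quartet=3 acc=0x24E9A bytes_emitted=3
After char 7 ('M'=12): chars_in_quartet=4 acc=0x93A68C -> emit 93 A6 8C, reset; bytes_emitted=6
After char 8 ('A'=0): chars_in_quartet=1 acc=0x0 bytes_emitted=6
After char 9 ('6'=58): chars_in_quartet=2 acc=0x3A bytes_emitted=6
After char 10 ('W'=22): chars_in_quartet=3 acc=0xE96 bytes_emitted=6
After char 11 ('8'=60): chars_in_quartet=4 acc=0x3A5BC -> emit 03 A5 BC, reset; bytes_emitted=9

Answer: 1C 62 06 93 A6 8C 03 A5 BC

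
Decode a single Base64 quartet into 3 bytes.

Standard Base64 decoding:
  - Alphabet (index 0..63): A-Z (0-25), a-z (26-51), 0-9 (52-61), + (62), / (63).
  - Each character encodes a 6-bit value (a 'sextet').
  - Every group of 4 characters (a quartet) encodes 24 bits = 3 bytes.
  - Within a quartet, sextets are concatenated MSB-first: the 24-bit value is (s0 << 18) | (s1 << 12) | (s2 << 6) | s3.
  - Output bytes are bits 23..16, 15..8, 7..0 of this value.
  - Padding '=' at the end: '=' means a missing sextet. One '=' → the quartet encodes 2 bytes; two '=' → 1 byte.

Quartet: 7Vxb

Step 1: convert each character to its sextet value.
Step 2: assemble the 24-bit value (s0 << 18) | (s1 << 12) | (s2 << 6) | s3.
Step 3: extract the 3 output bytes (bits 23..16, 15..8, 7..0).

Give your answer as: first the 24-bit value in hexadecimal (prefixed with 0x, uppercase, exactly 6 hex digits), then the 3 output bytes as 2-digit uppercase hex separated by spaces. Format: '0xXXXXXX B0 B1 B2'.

Answer: 0xED5C5B ED 5C 5B

Derivation:
Sextets: 7=59, V=21, x=49, b=27
24-bit: (59<<18) | (21<<12) | (49<<6) | 27
      = 0xEC0000 | 0x015000 | 0x000C40 | 0x00001B
      = 0xED5C5B
Bytes: (v>>16)&0xFF=ED, (v>>8)&0xFF=5C, v&0xFF=5B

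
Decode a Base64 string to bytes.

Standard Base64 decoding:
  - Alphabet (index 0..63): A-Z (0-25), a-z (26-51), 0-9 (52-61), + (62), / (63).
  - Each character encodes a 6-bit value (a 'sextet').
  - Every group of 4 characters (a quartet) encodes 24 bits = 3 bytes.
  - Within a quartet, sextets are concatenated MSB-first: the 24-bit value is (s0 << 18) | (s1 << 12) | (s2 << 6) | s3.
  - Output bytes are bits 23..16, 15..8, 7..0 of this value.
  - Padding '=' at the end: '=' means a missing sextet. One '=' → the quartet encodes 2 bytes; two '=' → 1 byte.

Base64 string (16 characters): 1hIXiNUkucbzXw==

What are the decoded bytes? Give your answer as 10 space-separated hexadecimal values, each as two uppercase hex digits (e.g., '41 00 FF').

Answer: D6 12 17 88 D5 24 B9 C6 F3 5F

Derivation:
After char 0 ('1'=53): chars_in_quartet=1 acc=0x35 bytes_emitted=0
After char 1 ('h'=33): chars_in_quartet=2 acc=0xD61 bytes_emitted=0
After char 2 ('I'=8): chars_in_quartet=3 acc=0x35848 bytes_emitted=0
After char 3 ('X'=23): chars_in_quartet=4 acc=0xD61217 -> emit D6 12 17, reset; bytes_emitted=3
After char 4 ('i'=34): chars_in_quartet=1 acc=0x22 bytes_emitted=3
After char 5 ('N'=13): chars_in_quartet=2 acc=0x88D bytes_emitted=3
After char 6 ('U'=20): chars_in_quartet=3 acc=0x22354 bytes_emitted=3
After char 7 ('k'=36): chars_in_quartet=4 acc=0x88D524 -> emit 88 D5 24, reset; bytes_emitted=6
After char 8 ('u'=46): chars_in_quartet=1 acc=0x2E bytes_emitted=6
After char 9 ('c'=28): chars_in_quartet=2 acc=0xB9C bytes_emitted=6
After char 10 ('b'=27): chars_in_quartet=3 acc=0x2E71B bytes_emitted=6
After char 11 ('z'=51): chars_in_quartet=4 acc=0xB9C6F3 -> emit B9 C6 F3, reset; bytes_emitted=9
After char 12 ('X'=23): chars_in_quartet=1 acc=0x17 bytes_emitted=9
After char 13 ('w'=48): chars_in_quartet=2 acc=0x5F0 bytes_emitted=9
Padding '==': partial quartet acc=0x5F0 -> emit 5F; bytes_emitted=10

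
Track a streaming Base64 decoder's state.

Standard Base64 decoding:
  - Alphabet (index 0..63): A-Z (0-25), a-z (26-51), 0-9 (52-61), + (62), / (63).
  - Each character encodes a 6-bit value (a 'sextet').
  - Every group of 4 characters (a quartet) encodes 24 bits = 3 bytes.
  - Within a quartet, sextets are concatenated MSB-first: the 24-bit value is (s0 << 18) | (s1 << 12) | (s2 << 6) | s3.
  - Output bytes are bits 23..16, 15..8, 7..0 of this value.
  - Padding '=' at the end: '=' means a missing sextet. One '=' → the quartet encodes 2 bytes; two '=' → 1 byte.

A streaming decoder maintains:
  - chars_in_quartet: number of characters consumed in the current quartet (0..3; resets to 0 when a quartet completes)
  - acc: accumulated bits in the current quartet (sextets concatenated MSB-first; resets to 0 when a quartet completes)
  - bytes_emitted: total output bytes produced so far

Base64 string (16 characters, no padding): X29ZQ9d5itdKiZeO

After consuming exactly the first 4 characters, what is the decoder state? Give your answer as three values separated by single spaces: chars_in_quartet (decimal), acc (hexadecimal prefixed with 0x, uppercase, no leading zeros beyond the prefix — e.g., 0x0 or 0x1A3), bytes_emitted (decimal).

After char 0 ('X'=23): chars_in_quartet=1 acc=0x17 bytes_emitted=0
After char 1 ('2'=54): chars_in_quartet=2 acc=0x5F6 bytes_emitted=0
After char 2 ('9'=61): chars_in_quartet=3 acc=0x17DBD bytes_emitted=0
After char 3 ('Z'=25): chars_in_quartet=4 acc=0x5F6F59 -> emit 5F 6F 59, reset; bytes_emitted=3

Answer: 0 0x0 3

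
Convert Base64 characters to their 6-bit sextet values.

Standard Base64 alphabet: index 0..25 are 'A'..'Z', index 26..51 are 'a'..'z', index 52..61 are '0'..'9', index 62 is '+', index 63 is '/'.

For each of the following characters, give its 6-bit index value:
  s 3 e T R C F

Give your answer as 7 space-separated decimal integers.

's': a..z range, 26 + ord('s') − ord('a') = 44
'3': 0..9 range, 52 + ord('3') − ord('0') = 55
'e': a..z range, 26 + ord('e') − ord('a') = 30
'T': A..Z range, ord('T') − ord('A') = 19
'R': A..Z range, ord('R') − ord('A') = 17
'C': A..Z range, ord('C') − ord('A') = 2
'F': A..Z range, ord('F') − ord('A') = 5

Answer: 44 55 30 19 17 2 5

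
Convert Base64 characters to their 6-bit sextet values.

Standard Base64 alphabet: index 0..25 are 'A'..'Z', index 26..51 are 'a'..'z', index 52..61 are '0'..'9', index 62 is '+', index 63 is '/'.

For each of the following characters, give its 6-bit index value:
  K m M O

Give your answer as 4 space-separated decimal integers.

'K': A..Z range, ord('K') − ord('A') = 10
'm': a..z range, 26 + ord('m') − ord('a') = 38
'M': A..Z range, ord('M') − ord('A') = 12
'O': A..Z range, ord('O') − ord('A') = 14

Answer: 10 38 12 14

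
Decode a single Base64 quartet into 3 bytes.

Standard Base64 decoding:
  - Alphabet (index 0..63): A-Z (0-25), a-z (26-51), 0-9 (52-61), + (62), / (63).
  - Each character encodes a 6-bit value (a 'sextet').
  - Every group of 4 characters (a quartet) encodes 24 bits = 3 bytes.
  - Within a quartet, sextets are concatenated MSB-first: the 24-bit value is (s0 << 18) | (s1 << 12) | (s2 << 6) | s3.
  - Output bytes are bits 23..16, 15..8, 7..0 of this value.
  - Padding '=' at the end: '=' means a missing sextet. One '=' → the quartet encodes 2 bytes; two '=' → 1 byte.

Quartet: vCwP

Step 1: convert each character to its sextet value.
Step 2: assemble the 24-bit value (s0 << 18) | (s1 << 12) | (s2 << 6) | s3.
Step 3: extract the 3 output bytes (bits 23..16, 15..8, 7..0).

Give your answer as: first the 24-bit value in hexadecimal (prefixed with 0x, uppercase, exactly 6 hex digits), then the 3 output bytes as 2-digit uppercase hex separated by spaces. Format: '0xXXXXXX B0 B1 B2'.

Sextets: v=47, C=2, w=48, P=15
24-bit: (47<<18) | (2<<12) | (48<<6) | 15
      = 0xBC0000 | 0x002000 | 0x000C00 | 0x00000F
      = 0xBC2C0F
Bytes: (v>>16)&0xFF=BC, (v>>8)&0xFF=2C, v&0xFF=0F

Answer: 0xBC2C0F BC 2C 0F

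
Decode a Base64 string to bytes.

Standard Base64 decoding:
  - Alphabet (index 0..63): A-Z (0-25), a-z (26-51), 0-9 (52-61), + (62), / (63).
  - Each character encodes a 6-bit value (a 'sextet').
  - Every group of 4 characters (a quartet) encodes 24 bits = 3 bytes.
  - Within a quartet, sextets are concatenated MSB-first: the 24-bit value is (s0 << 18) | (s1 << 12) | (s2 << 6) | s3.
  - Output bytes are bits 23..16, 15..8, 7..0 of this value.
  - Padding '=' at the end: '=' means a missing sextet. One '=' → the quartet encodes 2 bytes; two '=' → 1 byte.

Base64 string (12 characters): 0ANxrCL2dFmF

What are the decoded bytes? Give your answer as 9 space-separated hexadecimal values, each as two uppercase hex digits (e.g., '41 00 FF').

After char 0 ('0'=52): chars_in_quartet=1 acc=0x34 bytes_emitted=0
After char 1 ('A'=0): chars_in_quartet=2 acc=0xD00 bytes_emitted=0
After char 2 ('N'=13): chars_in_quartet=3 acc=0x3400D bytes_emitted=0
After char 3 ('x'=49): chars_in_quartet=4 acc=0xD00371 -> emit D0 03 71, reset; bytes_emitted=3
After char 4 ('r'=43): chars_in_quartet=1 acc=0x2B bytes_emitted=3
After char 5 ('C'=2): chars_in_quartet=2 acc=0xAC2 bytes_emitted=3
After char 6 ('L'=11): chars_in_quartet=3 acc=0x2B08B bytes_emitted=3
After char 7 ('2'=54): chars_in_quartet=4 acc=0xAC22F6 -> emit AC 22 F6, reset; bytes_emitted=6
After char 8 ('d'=29): chars_in_quartet=1 acc=0x1D bytes_emitted=6
After char 9 ('F'=5): chars_in_quartet=2 acc=0x745 bytes_emitted=6
After char 10 ('m'=38): chars_in_quartet=3 acc=0x1D166 bytes_emitted=6
After char 11 ('F'=5): chars_in_quartet=4 acc=0x745985 -> emit 74 59 85, reset; bytes_emitted=9

Answer: D0 03 71 AC 22 F6 74 59 85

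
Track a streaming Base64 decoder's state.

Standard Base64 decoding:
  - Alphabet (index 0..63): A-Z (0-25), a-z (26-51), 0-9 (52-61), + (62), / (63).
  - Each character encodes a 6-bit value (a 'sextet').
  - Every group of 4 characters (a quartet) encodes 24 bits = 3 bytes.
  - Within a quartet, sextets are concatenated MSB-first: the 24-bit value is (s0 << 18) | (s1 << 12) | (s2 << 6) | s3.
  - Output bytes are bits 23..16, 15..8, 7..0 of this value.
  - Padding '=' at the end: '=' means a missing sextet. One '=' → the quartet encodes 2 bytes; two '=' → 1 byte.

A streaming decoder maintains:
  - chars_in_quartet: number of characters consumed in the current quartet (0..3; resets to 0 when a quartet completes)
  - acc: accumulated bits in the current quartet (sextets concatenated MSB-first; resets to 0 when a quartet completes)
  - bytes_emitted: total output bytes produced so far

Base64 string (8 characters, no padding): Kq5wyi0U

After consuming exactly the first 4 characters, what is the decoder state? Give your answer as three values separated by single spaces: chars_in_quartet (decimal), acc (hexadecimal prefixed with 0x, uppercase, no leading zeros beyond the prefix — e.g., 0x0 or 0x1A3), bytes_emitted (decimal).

Answer: 0 0x0 3

Derivation:
After char 0 ('K'=10): chars_in_quartet=1 acc=0xA bytes_emitted=0
After char 1 ('q'=42): chars_in_quartet=2 acc=0x2AA bytes_emitted=0
After char 2 ('5'=57): chars_in_quartet=3 acc=0xAAB9 bytes_emitted=0
After char 3 ('w'=48): chars_in_quartet=4 acc=0x2AAE70 -> emit 2A AE 70, reset; bytes_emitted=3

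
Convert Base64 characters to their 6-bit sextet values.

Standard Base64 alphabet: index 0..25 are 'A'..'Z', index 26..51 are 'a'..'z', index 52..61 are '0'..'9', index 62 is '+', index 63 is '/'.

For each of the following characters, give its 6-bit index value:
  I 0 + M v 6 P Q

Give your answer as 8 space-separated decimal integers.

'I': A..Z range, ord('I') − ord('A') = 8
'0': 0..9 range, 52 + ord('0') − ord('0') = 52
'+': index 62
'M': A..Z range, ord('M') − ord('A') = 12
'v': a..z range, 26 + ord('v') − ord('a') = 47
'6': 0..9 range, 52 + ord('6') − ord('0') = 58
'P': A..Z range, ord('P') − ord('A') = 15
'Q': A..Z range, ord('Q') − ord('A') = 16

Answer: 8 52 62 12 47 58 15 16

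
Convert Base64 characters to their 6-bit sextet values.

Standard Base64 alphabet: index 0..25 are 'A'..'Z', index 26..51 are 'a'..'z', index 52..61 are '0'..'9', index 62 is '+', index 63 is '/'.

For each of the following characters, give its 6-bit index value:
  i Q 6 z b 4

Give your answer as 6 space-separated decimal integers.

Answer: 34 16 58 51 27 56

Derivation:
'i': a..z range, 26 + ord('i') − ord('a') = 34
'Q': A..Z range, ord('Q') − ord('A') = 16
'6': 0..9 range, 52 + ord('6') − ord('0') = 58
'z': a..z range, 26 + ord('z') − ord('a') = 51
'b': a..z range, 26 + ord('b') − ord('a') = 27
'4': 0..9 range, 52 + ord('4') − ord('0') = 56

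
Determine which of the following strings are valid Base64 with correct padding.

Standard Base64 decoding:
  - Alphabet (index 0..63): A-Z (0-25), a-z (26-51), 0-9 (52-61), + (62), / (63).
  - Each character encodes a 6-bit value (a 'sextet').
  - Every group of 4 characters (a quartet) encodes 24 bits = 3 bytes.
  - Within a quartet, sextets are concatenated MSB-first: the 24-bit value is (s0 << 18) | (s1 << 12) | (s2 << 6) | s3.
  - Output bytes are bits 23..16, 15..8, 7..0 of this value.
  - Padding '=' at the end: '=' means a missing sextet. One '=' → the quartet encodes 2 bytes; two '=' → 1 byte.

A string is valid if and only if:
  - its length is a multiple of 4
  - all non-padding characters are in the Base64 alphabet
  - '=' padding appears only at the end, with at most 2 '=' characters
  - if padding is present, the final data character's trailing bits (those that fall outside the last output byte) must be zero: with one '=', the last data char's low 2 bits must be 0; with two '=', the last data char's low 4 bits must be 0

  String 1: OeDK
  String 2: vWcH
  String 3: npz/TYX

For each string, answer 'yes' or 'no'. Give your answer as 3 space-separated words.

String 1: 'OeDK' → valid
String 2: 'vWcH' → valid
String 3: 'npz/TYX' → invalid (len=7 not mult of 4)

Answer: yes yes no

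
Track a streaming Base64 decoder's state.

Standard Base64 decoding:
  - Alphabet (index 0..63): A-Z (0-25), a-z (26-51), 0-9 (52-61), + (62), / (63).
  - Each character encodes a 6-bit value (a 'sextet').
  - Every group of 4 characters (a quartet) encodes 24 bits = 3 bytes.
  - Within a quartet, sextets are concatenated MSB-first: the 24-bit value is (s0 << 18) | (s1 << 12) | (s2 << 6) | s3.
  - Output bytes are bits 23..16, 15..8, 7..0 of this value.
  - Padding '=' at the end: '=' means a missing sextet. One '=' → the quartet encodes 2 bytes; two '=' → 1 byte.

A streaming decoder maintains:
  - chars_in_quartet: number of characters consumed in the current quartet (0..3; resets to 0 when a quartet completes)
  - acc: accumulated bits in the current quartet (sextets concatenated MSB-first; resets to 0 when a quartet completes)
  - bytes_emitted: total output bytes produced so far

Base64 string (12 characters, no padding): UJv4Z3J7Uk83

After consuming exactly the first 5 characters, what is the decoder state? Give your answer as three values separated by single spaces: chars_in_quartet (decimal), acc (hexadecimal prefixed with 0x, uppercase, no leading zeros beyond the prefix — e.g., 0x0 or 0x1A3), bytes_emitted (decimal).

After char 0 ('U'=20): chars_in_quartet=1 acc=0x14 bytes_emitted=0
After char 1 ('J'=9): chars_in_quartet=2 acc=0x509 bytes_emitted=0
After char 2 ('v'=47): chars_in_quartet=3 acc=0x1426F bytes_emitted=0
After char 3 ('4'=56): chars_in_quartet=4 acc=0x509BF8 -> emit 50 9B F8, reset; bytes_emitted=3
After char 4 ('Z'=25): chars_in_quartet=1 acc=0x19 bytes_emitted=3

Answer: 1 0x19 3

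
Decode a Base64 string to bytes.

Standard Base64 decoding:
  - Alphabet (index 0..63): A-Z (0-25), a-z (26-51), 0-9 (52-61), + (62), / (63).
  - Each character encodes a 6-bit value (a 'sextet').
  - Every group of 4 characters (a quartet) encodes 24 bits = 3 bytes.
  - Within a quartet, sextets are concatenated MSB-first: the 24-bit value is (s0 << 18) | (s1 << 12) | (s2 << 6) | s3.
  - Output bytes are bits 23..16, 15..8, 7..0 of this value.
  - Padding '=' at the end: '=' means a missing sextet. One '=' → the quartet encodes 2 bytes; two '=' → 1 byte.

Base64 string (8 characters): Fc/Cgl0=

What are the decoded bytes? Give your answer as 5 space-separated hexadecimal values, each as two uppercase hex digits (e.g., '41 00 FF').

After char 0 ('F'=5): chars_in_quartet=1 acc=0x5 bytes_emitted=0
After char 1 ('c'=28): chars_in_quartet=2 acc=0x15C bytes_emitted=0
After char 2 ('/'=63): chars_in_quartet=3 acc=0x573F bytes_emitted=0
After char 3 ('C'=2): chars_in_quartet=4 acc=0x15CFC2 -> emit 15 CF C2, reset; bytes_emitted=3
After char 4 ('g'=32): chars_in_quartet=1 acc=0x20 bytes_emitted=3
After char 5 ('l'=37): chars_in_quartet=2 acc=0x825 bytes_emitted=3
After char 6 ('0'=52): chars_in_quartet=3 acc=0x20974 bytes_emitted=3
Padding '=': partial quartet acc=0x20974 -> emit 82 5D; bytes_emitted=5

Answer: 15 CF C2 82 5D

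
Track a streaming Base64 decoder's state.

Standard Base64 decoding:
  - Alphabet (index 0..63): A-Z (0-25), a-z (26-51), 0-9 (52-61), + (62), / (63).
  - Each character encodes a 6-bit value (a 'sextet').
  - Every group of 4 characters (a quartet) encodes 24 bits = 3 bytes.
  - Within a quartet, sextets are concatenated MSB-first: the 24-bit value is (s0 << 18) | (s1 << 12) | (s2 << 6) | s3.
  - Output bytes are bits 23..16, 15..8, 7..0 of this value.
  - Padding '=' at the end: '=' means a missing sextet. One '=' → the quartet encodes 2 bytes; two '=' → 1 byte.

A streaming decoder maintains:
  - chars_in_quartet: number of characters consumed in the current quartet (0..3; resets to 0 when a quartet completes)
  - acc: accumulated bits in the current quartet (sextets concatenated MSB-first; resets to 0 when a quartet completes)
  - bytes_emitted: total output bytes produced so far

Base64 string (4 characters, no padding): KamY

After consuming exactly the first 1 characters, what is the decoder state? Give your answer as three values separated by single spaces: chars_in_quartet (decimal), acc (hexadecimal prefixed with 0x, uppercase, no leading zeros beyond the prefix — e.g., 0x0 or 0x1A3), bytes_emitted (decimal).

Answer: 1 0xA 0

Derivation:
After char 0 ('K'=10): chars_in_quartet=1 acc=0xA bytes_emitted=0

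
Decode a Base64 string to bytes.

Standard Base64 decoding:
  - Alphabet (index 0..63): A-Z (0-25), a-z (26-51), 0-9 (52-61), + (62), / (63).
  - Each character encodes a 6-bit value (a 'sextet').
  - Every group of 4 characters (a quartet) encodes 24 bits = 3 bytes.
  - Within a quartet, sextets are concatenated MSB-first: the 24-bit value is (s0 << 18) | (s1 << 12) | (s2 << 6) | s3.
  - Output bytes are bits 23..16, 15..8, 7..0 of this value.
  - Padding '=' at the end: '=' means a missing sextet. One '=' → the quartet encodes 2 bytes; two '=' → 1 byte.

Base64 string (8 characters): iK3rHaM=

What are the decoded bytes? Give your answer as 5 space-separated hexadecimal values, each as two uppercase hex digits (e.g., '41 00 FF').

After char 0 ('i'=34): chars_in_quartet=1 acc=0x22 bytes_emitted=0
After char 1 ('K'=10): chars_in_quartet=2 acc=0x88A bytes_emitted=0
After char 2 ('3'=55): chars_in_quartet=3 acc=0x222B7 bytes_emitted=0
After char 3 ('r'=43): chars_in_quartet=4 acc=0x88ADEB -> emit 88 AD EB, reset; bytes_emitted=3
After char 4 ('H'=7): chars_in_quartet=1 acc=0x7 bytes_emitted=3
After char 5 ('a'=26): chars_in_quartet=2 acc=0x1DA bytes_emitted=3
After char 6 ('M'=12): chars_in_quartet=3 acc=0x768C bytes_emitted=3
Padding '=': partial quartet acc=0x768C -> emit 1D A3; bytes_emitted=5

Answer: 88 AD EB 1D A3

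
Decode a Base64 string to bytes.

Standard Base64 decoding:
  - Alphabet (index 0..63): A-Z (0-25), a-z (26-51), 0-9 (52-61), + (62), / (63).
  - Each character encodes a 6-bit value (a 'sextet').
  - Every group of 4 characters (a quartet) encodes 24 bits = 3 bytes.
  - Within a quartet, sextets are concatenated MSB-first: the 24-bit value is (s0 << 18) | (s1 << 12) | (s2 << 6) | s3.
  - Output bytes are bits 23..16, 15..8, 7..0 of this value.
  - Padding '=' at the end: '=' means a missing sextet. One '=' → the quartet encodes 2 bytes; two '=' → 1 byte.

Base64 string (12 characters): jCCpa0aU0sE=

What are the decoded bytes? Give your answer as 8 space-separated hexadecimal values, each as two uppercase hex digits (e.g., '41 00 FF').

After char 0 ('j'=35): chars_in_quartet=1 acc=0x23 bytes_emitted=0
After char 1 ('C'=2): chars_in_quartet=2 acc=0x8C2 bytes_emitted=0
After char 2 ('C'=2): chars_in_quartet=3 acc=0x23082 bytes_emitted=0
After char 3 ('p'=41): chars_in_quartet=4 acc=0x8C20A9 -> emit 8C 20 A9, reset; bytes_emitted=3
After char 4 ('a'=26): chars_in_quartet=1 acc=0x1A bytes_emitted=3
After char 5 ('0'=52): chars_in_quartet=2 acc=0x6B4 bytes_emitted=3
After char 6 ('a'=26): chars_in_quartet=3 acc=0x1AD1A bytes_emitted=3
After char 7 ('U'=20): chars_in_quartet=4 acc=0x6B4694 -> emit 6B 46 94, reset; bytes_emitted=6
After char 8 ('0'=52): chars_in_quartet=1 acc=0x34 bytes_emitted=6
After char 9 ('s'=44): chars_in_quartet=2 acc=0xD2C bytes_emitted=6
After char 10 ('E'=4): chars_in_quartet=3 acc=0x34B04 bytes_emitted=6
Padding '=': partial quartet acc=0x34B04 -> emit D2 C1; bytes_emitted=8

Answer: 8C 20 A9 6B 46 94 D2 C1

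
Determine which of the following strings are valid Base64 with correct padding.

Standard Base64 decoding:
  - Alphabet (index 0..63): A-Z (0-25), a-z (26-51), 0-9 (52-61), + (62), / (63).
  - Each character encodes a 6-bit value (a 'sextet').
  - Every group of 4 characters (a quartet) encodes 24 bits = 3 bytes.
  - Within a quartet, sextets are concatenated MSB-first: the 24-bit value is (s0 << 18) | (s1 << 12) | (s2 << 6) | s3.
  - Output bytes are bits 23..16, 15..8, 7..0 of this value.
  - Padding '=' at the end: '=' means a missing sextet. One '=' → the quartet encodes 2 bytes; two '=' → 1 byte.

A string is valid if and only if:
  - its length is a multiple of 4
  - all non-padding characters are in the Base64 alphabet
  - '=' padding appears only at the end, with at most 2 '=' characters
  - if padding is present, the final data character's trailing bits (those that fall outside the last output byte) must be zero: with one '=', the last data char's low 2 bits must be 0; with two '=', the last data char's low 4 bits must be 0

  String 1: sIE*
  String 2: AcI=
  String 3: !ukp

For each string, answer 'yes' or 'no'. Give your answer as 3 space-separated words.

String 1: 'sIE*' → invalid (bad char(s): ['*'])
String 2: 'AcI=' → valid
String 3: '!ukp' → invalid (bad char(s): ['!'])

Answer: no yes no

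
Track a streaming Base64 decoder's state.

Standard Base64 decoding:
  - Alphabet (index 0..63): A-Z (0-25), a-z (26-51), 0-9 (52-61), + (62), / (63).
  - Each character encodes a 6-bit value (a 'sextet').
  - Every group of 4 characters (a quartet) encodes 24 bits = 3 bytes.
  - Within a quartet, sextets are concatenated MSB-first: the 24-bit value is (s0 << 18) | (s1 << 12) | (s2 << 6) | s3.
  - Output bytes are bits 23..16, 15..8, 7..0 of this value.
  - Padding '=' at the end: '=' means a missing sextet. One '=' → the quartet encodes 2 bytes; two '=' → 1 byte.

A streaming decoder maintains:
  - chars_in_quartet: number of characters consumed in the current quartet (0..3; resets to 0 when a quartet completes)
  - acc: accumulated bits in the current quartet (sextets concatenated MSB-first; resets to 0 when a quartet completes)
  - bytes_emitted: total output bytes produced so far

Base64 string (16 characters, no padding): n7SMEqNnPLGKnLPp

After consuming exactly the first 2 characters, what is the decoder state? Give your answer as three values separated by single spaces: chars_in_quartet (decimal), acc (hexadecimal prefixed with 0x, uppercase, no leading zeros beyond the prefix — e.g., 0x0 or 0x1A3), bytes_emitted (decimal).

After char 0 ('n'=39): chars_in_quartet=1 acc=0x27 bytes_emitted=0
After char 1 ('7'=59): chars_in_quartet=2 acc=0x9FB bytes_emitted=0

Answer: 2 0x9FB 0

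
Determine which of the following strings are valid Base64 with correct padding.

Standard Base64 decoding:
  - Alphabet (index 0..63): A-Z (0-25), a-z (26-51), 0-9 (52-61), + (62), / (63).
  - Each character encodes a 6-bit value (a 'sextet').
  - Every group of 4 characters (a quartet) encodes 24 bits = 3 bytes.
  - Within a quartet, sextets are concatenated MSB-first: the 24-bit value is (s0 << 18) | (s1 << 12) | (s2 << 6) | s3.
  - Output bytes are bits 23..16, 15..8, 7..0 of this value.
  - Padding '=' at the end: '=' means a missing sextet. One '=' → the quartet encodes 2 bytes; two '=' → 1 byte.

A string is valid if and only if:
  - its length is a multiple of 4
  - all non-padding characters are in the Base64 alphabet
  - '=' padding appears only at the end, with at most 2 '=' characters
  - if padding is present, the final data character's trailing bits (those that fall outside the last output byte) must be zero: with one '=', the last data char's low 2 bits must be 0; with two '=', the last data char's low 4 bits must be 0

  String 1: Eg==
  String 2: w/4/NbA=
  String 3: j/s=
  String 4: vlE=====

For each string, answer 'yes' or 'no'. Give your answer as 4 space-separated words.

String 1: 'Eg==' → valid
String 2: 'w/4/NbA=' → valid
String 3: 'j/s=' → valid
String 4: 'vlE=====' → invalid (5 pad chars (max 2))

Answer: yes yes yes no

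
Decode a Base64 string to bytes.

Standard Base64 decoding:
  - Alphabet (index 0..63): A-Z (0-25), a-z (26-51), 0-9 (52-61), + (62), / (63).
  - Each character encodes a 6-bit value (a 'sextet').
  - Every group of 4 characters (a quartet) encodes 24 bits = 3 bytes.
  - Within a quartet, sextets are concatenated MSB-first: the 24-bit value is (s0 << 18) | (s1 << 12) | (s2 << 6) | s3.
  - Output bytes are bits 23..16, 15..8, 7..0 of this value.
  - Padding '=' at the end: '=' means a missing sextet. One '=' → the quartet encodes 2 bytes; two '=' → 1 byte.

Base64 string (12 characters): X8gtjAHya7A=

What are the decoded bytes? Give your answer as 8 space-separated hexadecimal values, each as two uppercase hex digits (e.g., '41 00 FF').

Answer: 5F C8 2D 8C 01 F2 6B B0

Derivation:
After char 0 ('X'=23): chars_in_quartet=1 acc=0x17 bytes_emitted=0
After char 1 ('8'=60): chars_in_quartet=2 acc=0x5FC bytes_emitted=0
After char 2 ('g'=32): chars_in_quartet=3 acc=0x17F20 bytes_emitted=0
After char 3 ('t'=45): chars_in_quartet=4 acc=0x5FC82D -> emit 5F C8 2D, reset; bytes_emitted=3
After char 4 ('j'=35): chars_in_quartet=1 acc=0x23 bytes_emitted=3
After char 5 ('A'=0): chars_in_quartet=2 acc=0x8C0 bytes_emitted=3
After char 6 ('H'=7): chars_in_quartet=3 acc=0x23007 bytes_emitted=3
After char 7 ('y'=50): chars_in_quartet=4 acc=0x8C01F2 -> emit 8C 01 F2, reset; bytes_emitted=6
After char 8 ('a'=26): chars_in_quartet=1 acc=0x1A bytes_emitted=6
After char 9 ('7'=59): chars_in_quartet=2 acc=0x6BB bytes_emitted=6
After char 10 ('A'=0): chars_in_quartet=3 acc=0x1AEC0 bytes_emitted=6
Padding '=': partial quartet acc=0x1AEC0 -> emit 6B B0; bytes_emitted=8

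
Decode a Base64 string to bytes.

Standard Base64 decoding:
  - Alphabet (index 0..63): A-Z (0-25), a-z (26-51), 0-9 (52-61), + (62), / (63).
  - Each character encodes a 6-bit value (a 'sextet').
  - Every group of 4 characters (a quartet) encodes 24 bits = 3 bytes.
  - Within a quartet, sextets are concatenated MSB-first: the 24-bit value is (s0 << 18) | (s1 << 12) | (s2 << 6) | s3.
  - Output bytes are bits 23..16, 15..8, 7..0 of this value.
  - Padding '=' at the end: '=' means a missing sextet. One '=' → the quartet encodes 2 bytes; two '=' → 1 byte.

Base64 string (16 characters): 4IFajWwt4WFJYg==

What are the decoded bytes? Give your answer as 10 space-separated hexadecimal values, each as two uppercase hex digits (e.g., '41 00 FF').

Answer: E0 81 5A 8D 6C 2D E1 61 49 62

Derivation:
After char 0 ('4'=56): chars_in_quartet=1 acc=0x38 bytes_emitted=0
After char 1 ('I'=8): chars_in_quartet=2 acc=0xE08 bytes_emitted=0
After char 2 ('F'=5): chars_in_quartet=3 acc=0x38205 bytes_emitted=0
After char 3 ('a'=26): chars_in_quartet=4 acc=0xE0815A -> emit E0 81 5A, reset; bytes_emitted=3
After char 4 ('j'=35): chars_in_quartet=1 acc=0x23 bytes_emitted=3
After char 5 ('W'=22): chars_in_quartet=2 acc=0x8D6 bytes_emitted=3
After char 6 ('w'=48): chars_in_quartet=3 acc=0x235B0 bytes_emitted=3
After char 7 ('t'=45): chars_in_quartet=4 acc=0x8D6C2D -> emit 8D 6C 2D, reset; bytes_emitted=6
After char 8 ('4'=56): chars_in_quartet=1 acc=0x38 bytes_emitted=6
After char 9 ('W'=22): chars_in_quartet=2 acc=0xE16 bytes_emitted=6
After char 10 ('F'=5): chars_in_quartet=3 acc=0x38585 bytes_emitted=6
After char 11 ('J'=9): chars_in_quartet=4 acc=0xE16149 -> emit E1 61 49, reset; bytes_emitted=9
After char 12 ('Y'=24): chars_in_quartet=1 acc=0x18 bytes_emitted=9
After char 13 ('g'=32): chars_in_quartet=2 acc=0x620 bytes_emitted=9
Padding '==': partial quartet acc=0x620 -> emit 62; bytes_emitted=10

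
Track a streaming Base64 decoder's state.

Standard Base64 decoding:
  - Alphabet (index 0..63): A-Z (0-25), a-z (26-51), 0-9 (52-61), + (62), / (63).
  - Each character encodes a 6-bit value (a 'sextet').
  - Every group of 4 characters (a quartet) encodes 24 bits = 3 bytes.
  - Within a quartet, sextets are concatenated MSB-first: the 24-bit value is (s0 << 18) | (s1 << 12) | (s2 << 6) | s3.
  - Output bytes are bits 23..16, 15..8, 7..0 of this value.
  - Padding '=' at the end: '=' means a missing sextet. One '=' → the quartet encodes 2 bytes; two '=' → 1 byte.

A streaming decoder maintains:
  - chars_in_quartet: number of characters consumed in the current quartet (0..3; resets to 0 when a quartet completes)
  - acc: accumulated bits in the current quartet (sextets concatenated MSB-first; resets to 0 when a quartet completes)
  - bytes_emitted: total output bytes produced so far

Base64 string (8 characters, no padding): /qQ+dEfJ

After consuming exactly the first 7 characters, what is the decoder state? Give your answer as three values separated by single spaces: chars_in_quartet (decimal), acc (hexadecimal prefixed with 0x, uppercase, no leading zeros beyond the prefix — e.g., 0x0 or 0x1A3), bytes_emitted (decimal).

Answer: 3 0x1D11F 3

Derivation:
After char 0 ('/'=63): chars_in_quartet=1 acc=0x3F bytes_emitted=0
After char 1 ('q'=42): chars_in_quartet=2 acc=0xFEA bytes_emitted=0
After char 2 ('Q'=16): chars_in_quartet=3 acc=0x3FA90 bytes_emitted=0
After char 3 ('+'=62): chars_in_quartet=4 acc=0xFEA43E -> emit FE A4 3E, reset; bytes_emitted=3
After char 4 ('d'=29): chars_in_quartet=1 acc=0x1D bytes_emitted=3
After char 5 ('E'=4): chars_in_quartet=2 acc=0x744 bytes_emitted=3
After char 6 ('f'=31): chars_in_quartet=3 acc=0x1D11F bytes_emitted=3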